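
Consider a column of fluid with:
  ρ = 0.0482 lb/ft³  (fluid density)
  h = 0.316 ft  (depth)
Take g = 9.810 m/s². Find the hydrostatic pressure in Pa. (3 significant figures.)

Directly: P = ρgh.
ρ = 0.0482 lb/ft³ = 0.7721 kg/m³; h = 0.316 ft = 0.09632 m; g = 9.810 m/s².
P = 0.7295 Pa  (the unit combination reduces to kg/(m·s²) = Pa)

0.730 Pa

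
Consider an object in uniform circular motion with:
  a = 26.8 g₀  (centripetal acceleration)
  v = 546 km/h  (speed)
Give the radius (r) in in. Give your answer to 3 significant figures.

3450 in

Solving a = v²/r for r: r = v²/a.
a = 26.8 g₀ = 262.8 m/s²; v = 546 km/h = 151.7 m/s.
r = 87.52 m
87.52 m × (1 in / 0.02540 m) = 3446 in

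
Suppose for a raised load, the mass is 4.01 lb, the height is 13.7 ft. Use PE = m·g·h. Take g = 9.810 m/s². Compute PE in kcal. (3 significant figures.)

0.0178 kcal

PE is given directly by: PE = mgh.
m = 4.01 lb = 1.819 kg; h = 13.7 ft = 4.176 m; g = 9.810 m/s².
PE = 74.51 J
74.51 J × (1 kcal / 4184 J) = 0.01781 kcal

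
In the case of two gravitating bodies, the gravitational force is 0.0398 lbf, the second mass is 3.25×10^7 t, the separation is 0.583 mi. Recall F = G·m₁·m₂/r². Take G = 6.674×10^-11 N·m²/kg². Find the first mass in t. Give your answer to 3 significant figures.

71.9 t

Rearranging F = G·m₁·m₂/r² for m₁: m₁ = F·r²/(G·m₂).
F = 0.0398 lbf = 0.1770 N; m₂ = 3.25×10^7 t = 3.250×10^10 kg; r = 0.583 mi = 938.2 m; G = 6.674×10^-11 N·m²/kg².
m₁ = 71851 kg
71851 kg × (1 t / 1000 kg) = 71.85 t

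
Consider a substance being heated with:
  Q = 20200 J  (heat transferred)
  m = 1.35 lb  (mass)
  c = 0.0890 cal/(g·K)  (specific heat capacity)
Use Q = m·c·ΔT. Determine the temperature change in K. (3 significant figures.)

88.6 K

Solving Q = m·c·ΔT for ΔT: ΔT = Q/(m·c).
Q = 20200 J; m = 1.35 lb = 0.6123 kg; c = 0.0890 cal/(g·K) = 372.4 J/(kg·K).
ΔT = 88.59 K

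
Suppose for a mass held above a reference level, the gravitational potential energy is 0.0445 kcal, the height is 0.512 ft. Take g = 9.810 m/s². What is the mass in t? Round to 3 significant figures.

0.122 t

Rearranging PE = m·g·h for m: m = PE/(g·h).
PE = 0.0445 kcal = 186.2 J; h = 0.512 ft = 0.1561 m; g = 9.810 m/s².
m = 121.6 kg
121.6 kg × (1 t / 1000 kg) = 0.1216 t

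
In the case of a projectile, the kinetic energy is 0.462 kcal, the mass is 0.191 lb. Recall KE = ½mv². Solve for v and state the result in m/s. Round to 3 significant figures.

Rearranging KE = ½mv² for v: v = √(2·KE/m).
KE = 0.462 kcal = 1933 J; m = 0.191 lb = 0.08664 kg.
v = 211.2 m/s

211 m/s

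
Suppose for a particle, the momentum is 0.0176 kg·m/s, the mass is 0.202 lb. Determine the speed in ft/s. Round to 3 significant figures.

0.630 ft/s

Rearranging p = m·v for v: v = p/m.
p = 0.0176 kg·m/s; m = 0.202 lb = 0.09163 kg.
v = 0.1921 m/s
0.1921 m/s × (1 ft/s / 0.3048 m/s) = 0.6302 ft/s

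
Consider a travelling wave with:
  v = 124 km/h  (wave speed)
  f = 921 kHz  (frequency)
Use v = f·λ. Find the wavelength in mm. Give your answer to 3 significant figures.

Rearranging v = f·λ for λ: λ = v/f.
v = 124 km/h = 34.44 m/s; f = 921 kHz = 9.210×10^5 Hz.
λ = 3.740×10^-5 m
3.740×10^-5 m × (1 mm / 0.001000 m) = 0.03740 mm

0.0374 mm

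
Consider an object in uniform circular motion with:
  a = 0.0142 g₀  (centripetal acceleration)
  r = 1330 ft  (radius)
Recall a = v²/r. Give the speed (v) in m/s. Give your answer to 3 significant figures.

7.51 m/s

Rearranging: v = √(a·r).
a = 0.0142 g₀ = 0.1393 m/s²; r = 1330 ft = 405.4 m.
v = 7.513 m/s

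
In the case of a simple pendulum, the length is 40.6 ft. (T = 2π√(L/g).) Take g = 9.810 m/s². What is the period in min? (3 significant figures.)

0.118 min

Directly: T = 2π√(L/g).
L = 40.6 ft = 12.37 m; g = 9.810 m/s².
T = 7.057 s
7.057 s × (1 min / 60.00 s) = 0.1176 min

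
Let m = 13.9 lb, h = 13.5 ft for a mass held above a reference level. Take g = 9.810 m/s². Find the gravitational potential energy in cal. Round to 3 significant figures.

60.8 cal

Directly: PE = mgh.
m = 13.9 lb = 6.305 kg; h = 13.5 ft = 4.115 m; g = 9.810 m/s².
PE = 254.5 J  (the unit combination reduces to kg·m²/s² = J)
254.5 J × (1 cal / 4.184 J) = 60.83 cal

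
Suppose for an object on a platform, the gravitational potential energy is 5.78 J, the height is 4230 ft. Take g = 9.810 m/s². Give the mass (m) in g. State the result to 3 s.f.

Solving PE = m·g·h for m: m = PE/(g·h).
PE = 5.78 J; h = 4230 ft = 1289 m; g = 9.810 m/s².
m = 4.570×10^-4 kg
4.570×10^-4 kg × (1 g / 0.001000 kg) = 0.4570 g

0.457 g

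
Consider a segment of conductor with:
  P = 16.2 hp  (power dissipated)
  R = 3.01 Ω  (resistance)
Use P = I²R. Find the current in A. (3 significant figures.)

Solving P = I²R for I: I = √(P/R).
P = 16.2 hp = 12080 W; R = 3.01 Ω.
I = 63.35 A

63.4 A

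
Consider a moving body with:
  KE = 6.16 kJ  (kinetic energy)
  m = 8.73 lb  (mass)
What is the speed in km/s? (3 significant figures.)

0.0558 km/s

Rearranging: v = √(2·KE/m).
KE = 6.16 kJ = 6160 J; m = 8.73 lb = 3.960 kg.
v = 55.78 m/s
55.78 m/s × (1 km/s / 1000 m/s) = 0.05578 km/s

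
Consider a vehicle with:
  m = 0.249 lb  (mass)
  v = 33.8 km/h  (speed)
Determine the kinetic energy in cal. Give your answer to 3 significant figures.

1.19 cal

KE is given directly by: KE = ½mv².
m = 0.249 lb = 0.1129 kg; v = 33.8 km/h = 9.389 m/s.
KE = 4.978 J
4.978 J × (1 cal / 4.184 J) = 1.190 cal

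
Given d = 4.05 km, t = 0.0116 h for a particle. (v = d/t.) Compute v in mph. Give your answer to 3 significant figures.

217 mph

v is given directly by: v = d/t.
d = 4.05 km = 4050 m; t = 0.0116 h = 41.76 s.
v = 96.98 m/s
96.98 m/s × (1 mph / 0.4470 m/s) = 216.9 mph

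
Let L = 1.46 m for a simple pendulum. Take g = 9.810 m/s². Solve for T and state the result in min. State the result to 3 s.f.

Directly: T = 2π√(L/g).
L = 1.46 m; g = 9.810 m/s².
T = 2.424 s
2.424 s × (1 min / 60.00 s) = 0.04040 min

0.0404 min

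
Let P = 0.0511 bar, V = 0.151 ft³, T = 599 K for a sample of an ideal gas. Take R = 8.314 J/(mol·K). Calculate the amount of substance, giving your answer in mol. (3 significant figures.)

0.00439 mol

From the ideal-gas law: n = PV/(RT).
P = 0.0511 bar = 5110 Pa; V = 0.151 ft³ = 0.004276 m³; T = 599 K; R = 8.314 J/(mol·K).
n = 0.004387 mol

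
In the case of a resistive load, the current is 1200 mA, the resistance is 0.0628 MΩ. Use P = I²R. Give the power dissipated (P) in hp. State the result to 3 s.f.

121 hp

Directly: P = I²R.
I = 1200 mA = 1.200 A; R = 0.0628 MΩ = 62800 Ω.
P = 90432 W
90432 W × (1 hp / 745.7 W) = 121.3 hp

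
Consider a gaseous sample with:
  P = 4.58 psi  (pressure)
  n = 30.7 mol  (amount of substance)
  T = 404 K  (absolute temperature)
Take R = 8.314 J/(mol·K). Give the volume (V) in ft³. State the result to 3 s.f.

From the ideal-gas law: V = nRT/P.
P = 4.58 psi = 31578 Pa; n = 30.7 mol; T = 404 K; R = 8.314 J/(mol·K).
V = 3.265 m³
3.265 m³ × (1 ft³ / 0.02832 m³) = 115.3 ft³

115 ft³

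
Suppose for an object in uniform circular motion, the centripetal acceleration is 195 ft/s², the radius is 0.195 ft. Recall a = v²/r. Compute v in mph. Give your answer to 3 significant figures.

4.20 mph

Solving a = v²/r for v: v = √(a·r).
a = 195 ft/s² = 59.44 m/s²; r = 0.195 ft = 0.05944 m.
v = 1.880 m/s
1.880 m/s × (1 mph / 0.4470 m/s) = 4.204 mph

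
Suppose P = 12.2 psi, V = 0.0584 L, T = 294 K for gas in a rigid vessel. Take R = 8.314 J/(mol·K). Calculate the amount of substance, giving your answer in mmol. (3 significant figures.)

From the ideal-gas law: n = PV/(RT).
P = 12.2 psi = 84116 Pa; V = 0.0584 L = 5.840×10^-5 m³; T = 294 K; R = 8.314 J/(mol·K).
n = 0.002010 mol
0.002010 mol × (1 mmol / 0.001000 mol) = 2.010 mmol

2.01 mmol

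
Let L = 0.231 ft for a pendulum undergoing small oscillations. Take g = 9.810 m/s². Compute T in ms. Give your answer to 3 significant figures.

532 ms

T is given directly by: T = 2π√(L/g).
L = 0.231 ft = 0.07041 m; g = 9.810 m/s².
T = 0.5323 s
0.5323 s × (1 ms / 0.001000 s) = 532.3 ms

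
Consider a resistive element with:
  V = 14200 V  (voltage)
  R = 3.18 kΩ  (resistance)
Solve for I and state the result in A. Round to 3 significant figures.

Solving V = I·R for I: I = V/R.
V = 14200 V; R = 3.18 kΩ = 3180 Ω.
I = 4.465 A

4.47 A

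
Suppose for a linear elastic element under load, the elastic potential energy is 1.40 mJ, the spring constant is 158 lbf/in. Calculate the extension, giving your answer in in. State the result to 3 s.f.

0.0125 in

Rearranging: x = √(2U/k).
U = 1.40 mJ = 0.001400 J; k = 158 lbf/in = 27670 N/m.
x = 3.181×10^-4 m
3.181×10^-4 m × (1 in / 0.02540 m) = 0.01252 in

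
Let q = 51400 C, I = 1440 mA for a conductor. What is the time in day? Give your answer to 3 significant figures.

Rearranging: t = q/I.
q = 51400 C; I = 1440 mA = 1.440 A.
t = 35694 s
35694 s × (1 day / 86400 s) = 0.4131 day

0.413 day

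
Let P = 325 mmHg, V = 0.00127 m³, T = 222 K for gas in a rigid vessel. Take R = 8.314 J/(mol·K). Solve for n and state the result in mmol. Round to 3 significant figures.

From the ideal-gas law: n = PV/(RT).
P = 325 mmHg = 43330 Pa; V = 0.00127 m³; T = 222 K; R = 8.314 J/(mol·K).
n = 0.02981 mol
0.02981 mol × (1 mmol / 0.001000 mol) = 29.81 mmol

29.8 mmol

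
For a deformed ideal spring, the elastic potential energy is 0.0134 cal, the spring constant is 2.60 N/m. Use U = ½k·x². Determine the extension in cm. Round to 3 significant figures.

20.8 cm

Solving U = ½k·x² for x: x = √(2U/k).
U = 0.0134 cal = 0.05607 J; k = 2.60 N/m.
x = 0.2077 m
0.2077 m × (1 cm / 0.01000 m) = 20.77 cm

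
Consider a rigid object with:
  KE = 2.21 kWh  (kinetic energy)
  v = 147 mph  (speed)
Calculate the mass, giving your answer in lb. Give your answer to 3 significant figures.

Rearranging: m = 2·KE/v².
KE = 2.21 kWh = 7.956×10^6 J; v = 147 mph = 65.71 m/s.
m = 3685 kg
3685 kg × (1 lb / 0.4536 kg) = 8123 lb

8120 lb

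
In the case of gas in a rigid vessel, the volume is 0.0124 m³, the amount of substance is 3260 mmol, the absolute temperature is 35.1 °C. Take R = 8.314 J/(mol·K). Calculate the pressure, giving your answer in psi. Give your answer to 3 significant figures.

97.7 psi

P is given directly by: P = nRT/V.
V = 0.0124 m³; n = 3260 mmol = 3.260 mol; T = 35.1 °C = 308.2 K; R = 8.314 J/(mol·K).
P = 6.738×10^5 Pa  (the unit combination reduces to kg/(m·s²) = Pa)
6.738×10^5 Pa × (1 psi / 6895 Pa) = 97.72 psi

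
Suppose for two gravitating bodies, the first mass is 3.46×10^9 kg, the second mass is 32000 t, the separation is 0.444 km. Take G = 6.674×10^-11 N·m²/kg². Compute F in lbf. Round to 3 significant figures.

8.43 lbf

F is given directly by: F = Gm₁m₂/r².
m₁ = 3.46×10^9 kg; m₂ = 32000 t = 3.200×10^7 kg; r = 0.444 km = 444.0 m; G = 6.674×10^-11 N·m²/kg².
F = 37.48 N  (the unit combination reduces to kg·m/s² = N)
37.48 N × (1 lbf / 4.448 N) = 8.427 lbf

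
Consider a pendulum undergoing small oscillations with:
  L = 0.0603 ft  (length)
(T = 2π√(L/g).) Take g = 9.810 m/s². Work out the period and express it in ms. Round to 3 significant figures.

Directly: T = 2π√(L/g).
L = 0.0603 ft = 0.01838 m; g = 9.810 m/s².
T = 0.2720 s
0.2720 s × (1 ms / 0.001000 s) = 272.0 ms

272 ms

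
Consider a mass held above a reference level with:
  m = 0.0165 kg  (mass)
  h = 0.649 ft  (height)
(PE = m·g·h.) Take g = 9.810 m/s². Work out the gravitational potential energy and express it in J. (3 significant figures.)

PE is given directly by: PE = mgh.
m = 0.0165 kg; h = 0.649 ft = 0.1978 m; g = 9.810 m/s².
PE = 0.03202 J  (the unit combination reduces to kg·m²/s² = J)

0.0320 J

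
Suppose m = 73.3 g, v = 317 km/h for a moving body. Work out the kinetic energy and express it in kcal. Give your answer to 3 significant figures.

KE is given directly by: KE = ½mv².
m = 73.3 g = 0.07330 kg; v = 317 km/h = 88.06 m/s.
KE = 284.2 J
284.2 J × (1 kcal / 4184 J) = 0.06792 kcal

0.0679 kcal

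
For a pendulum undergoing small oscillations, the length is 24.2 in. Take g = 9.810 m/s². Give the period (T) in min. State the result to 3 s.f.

Directly: T = 2π√(L/g).
L = 24.2 in = 0.6147 m; g = 9.810 m/s².
T = 1.573 s
1.573 s × (1 min / 60.00 s) = 0.02621 min

0.0262 min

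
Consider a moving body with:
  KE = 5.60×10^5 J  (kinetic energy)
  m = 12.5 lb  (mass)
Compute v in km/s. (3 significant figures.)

0.444 km/s

Solving KE = ½mv² for v: v = √(2·KE/m).
KE = 5.60×10^5 J; m = 12.5 lb = 5.670 kg.
v = 444.4 m/s
444.4 m/s × (1 km/s / 1000 m/s) = 0.4444 km/s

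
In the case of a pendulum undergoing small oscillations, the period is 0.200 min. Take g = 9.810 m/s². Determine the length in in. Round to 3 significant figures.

Rearranging: L = g·(T/2π)².
T = 0.200 min = 12.00 s; g = 9.810 m/s².
L = 35.78 m
35.78 m × (1 in / 0.02540 m) = 1409 in

1410 in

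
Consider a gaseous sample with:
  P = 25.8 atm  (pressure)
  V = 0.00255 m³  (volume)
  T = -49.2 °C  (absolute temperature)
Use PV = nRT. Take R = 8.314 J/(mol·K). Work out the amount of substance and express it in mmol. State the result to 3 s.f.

3580 mmol

Rearranging PV = nRT for n: n = PV/(RT).
P = 25.8 atm = 2.614×10^6 Pa; V = 0.00255 m³; T = -49.2 °C = 223.9 K; R = 8.314 J/(mol·K).
n = 3.580 mol
3.580 mol × (1 mmol / 0.001000 mol) = 3580 mmol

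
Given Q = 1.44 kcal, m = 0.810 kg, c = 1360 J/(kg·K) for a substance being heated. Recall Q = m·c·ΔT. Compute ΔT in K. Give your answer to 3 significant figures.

Solving Q = m·c·ΔT for ΔT: ΔT = Q/(m·c).
Q = 1.44 kcal = 6025 J; m = 0.810 kg; c = 1360 J/(kg·K).
ΔT = 5.469 K

5.47 K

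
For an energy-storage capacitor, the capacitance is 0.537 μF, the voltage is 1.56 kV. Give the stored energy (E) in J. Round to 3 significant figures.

0.653 J

Directly: E = ½CV².
C = 0.537 μF = 5.370×10^-7 F; V = 1.56 kV = 1560 V.
E = 0.6534 J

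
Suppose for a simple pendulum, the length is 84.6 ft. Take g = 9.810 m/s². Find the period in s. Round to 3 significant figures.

10.2 s

Directly: T = 2π√(L/g).
L = 84.6 ft = 25.79 m; g = 9.810 m/s².
T = 10.19 s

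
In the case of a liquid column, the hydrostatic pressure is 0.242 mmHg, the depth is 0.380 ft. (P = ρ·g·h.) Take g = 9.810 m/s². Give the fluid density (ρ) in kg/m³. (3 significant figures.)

28.4 kg/m³

Rearranging: ρ = P/(g·h).
P = 0.242 mmHg = 32.26 Pa; h = 0.380 ft = 0.1158 m; g = 9.810 m/s².
ρ = 28.40 kg/m³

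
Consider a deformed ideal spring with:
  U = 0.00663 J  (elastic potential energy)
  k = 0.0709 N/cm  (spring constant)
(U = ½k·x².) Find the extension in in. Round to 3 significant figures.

1.70 in

Rearranging: x = √(2U/k).
U = 0.00663 J; k = 0.0709 N/cm = 7.090 N/m.
x = 0.04325 m
0.04325 m × (1 in / 0.02540 m) = 1.703 in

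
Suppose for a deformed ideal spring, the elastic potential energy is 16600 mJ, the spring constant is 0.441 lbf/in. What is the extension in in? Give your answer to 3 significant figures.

25.8 in

Solving U = ½k·x² for x: x = √(2U/k).
U = 16600 mJ = 16.60 J; k = 0.441 lbf/in = 77.23 N/m.
x = 0.6557 m
0.6557 m × (1 in / 0.02540 m) = 25.81 in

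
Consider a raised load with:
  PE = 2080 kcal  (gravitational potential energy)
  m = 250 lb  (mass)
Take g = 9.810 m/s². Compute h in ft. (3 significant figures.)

25700 ft

Solving PE = m·g·h for h: h = PE/(m·g).
PE = 2080 kcal = 8.703×10^6 J; m = 250 lb = 113.4 kg; g = 9.810 m/s².
h = 7823 m
7823 m × (1 ft / 0.3048 m) = 25666 ft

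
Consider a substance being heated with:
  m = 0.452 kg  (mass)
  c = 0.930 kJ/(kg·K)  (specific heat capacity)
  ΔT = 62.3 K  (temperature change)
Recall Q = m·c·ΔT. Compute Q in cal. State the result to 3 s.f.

Directly: Q = mcΔT.
m = 0.452 kg; c = 0.930 kJ/(kg·K) = 930.0 J/(kg·K); ΔT = 62.3 K.
Q = 26188 J
26188 J × (1 cal / 4.184 J) = 6259 cal

6260 cal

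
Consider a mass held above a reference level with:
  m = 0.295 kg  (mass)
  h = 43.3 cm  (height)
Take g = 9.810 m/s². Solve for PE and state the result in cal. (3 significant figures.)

0.299 cal

PE is given directly by: PE = mgh.
m = 0.295 kg; h = 43.3 cm = 0.4330 m; g = 9.810 m/s².
PE = 1.253 J
1.253 J × (1 cal / 4.184 J) = 0.2995 cal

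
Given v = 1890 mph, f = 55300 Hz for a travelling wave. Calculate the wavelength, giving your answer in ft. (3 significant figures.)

Rearranging: λ = v/f.
v = 1890 mph = 844.9 m/s; f = 55300 Hz.
λ = 0.01528 m
0.01528 m × (1 ft / 0.3048 m) = 0.05013 ft

0.0501 ft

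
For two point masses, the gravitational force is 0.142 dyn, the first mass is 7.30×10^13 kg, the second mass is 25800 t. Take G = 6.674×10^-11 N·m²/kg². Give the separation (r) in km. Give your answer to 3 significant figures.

2.98×10^5 km

From Newton's law of gravitation: r = √(G·m₁m₂/F).
F = 0.142 dyn = 1.420×10^-6 N; m₁ = 7.30×10^13 kg; m₂ = 25800 t = 2.580×10^7 kg; G = 6.674×10^-11 N·m²/kg².
r = 2.975×10^8 m
2.975×10^8 m × (1 km / 1000 m) = 2.975×10^5 km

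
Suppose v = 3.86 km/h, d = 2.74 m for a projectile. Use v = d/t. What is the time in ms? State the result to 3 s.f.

2560 ms

Rearranging: t = d/v.
v = 3.86 km/h = 1.072 m/s; d = 2.74 m.
t = 2.555 s
2.555 s × (1 ms / 0.001000 s) = 2555 ms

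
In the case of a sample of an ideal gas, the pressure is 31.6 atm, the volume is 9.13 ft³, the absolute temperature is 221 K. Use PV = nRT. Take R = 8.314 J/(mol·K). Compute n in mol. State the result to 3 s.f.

451 mol

From the ideal-gas law: n = PV/(RT).
P = 31.6 atm = 3.202×10^6 Pa; V = 9.13 ft³ = 0.2585 m³; T = 221 K; R = 8.314 J/(mol·K).
n = 450.5 mol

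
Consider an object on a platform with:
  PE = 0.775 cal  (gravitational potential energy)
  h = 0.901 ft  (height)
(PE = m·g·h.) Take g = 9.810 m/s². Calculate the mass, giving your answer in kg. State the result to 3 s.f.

Rearranging PE = m·g·h for m: m = PE/(g·h).
PE = 0.775 cal = 3.243 J; h = 0.901 ft = 0.2746 m; g = 9.810 m/s².
m = 1.204 kg

1.20 kg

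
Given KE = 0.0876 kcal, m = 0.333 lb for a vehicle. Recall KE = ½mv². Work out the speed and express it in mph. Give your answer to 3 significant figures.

Rearranging: v = √(2·KE/m).
KE = 0.0876 kcal = 366.5 J; m = 0.333 lb = 0.1510 kg.
v = 69.66 m/s
69.66 m/s × (1 mph / 0.4470 m/s) = 155.8 mph

156 mph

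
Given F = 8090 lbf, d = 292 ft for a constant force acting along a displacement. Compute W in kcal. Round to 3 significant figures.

Directly: W = F·d.
F = 8090 lbf = 35986 N; d = 292 ft = 89.00 m.
W = 3.203×10^6 J
3.203×10^6 J × (1 kcal / 4184 J) = 765.5 kcal

765 kcal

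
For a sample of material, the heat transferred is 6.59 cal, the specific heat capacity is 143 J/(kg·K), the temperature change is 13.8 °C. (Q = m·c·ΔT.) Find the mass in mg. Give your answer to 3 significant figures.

14000 mg

Solving Q = m·c·ΔT for m: m = Q/(c·ΔT).
Q = 6.59 cal = 27.57 J; c = 143 J/(kg·K); ΔT = 13.8 °C = 13.80 K.
m = 0.01397 kg
0.01397 kg × (1 mg / 1.000×10^-6 kg) = 13972 mg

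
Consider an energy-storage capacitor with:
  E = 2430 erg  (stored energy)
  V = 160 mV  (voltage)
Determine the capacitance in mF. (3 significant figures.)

Rearranging E = ½C·V² for C: C = 2E/V².
E = 2430 erg = 2.430×10^-4 J; V = 160 mV = 0.1600 V.
C = 0.01898 F
0.01898 F × (1 mF / 0.001000 F) = 18.98 mF

19.0 mF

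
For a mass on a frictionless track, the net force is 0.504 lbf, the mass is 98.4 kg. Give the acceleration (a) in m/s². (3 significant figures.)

Rearranging F = m·a for a: a = F/m.
F = 0.504 lbf = 2.242 N; m = 98.4 kg.
a = 0.02278 m/s²

0.0228 m/s²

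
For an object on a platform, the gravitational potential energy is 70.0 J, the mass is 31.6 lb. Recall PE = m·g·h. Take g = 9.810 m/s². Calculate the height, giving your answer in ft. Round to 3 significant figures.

1.63 ft

Rearranging PE = m·g·h for h: h = PE/(m·g).
PE = 70.0 J; m = 31.6 lb = 14.33 kg; g = 9.810 m/s².
h = 0.4978 m
0.4978 m × (1 ft / 0.3048 m) = 1.633 ft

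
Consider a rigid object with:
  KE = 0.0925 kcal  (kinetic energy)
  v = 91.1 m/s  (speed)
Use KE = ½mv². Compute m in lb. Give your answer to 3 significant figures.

0.206 lb

Rearranging KE = ½mv² for m: m = 2·KE/v².
KE = 0.0925 kcal = 387.0 J; v = 91.1 m/s.
m = 0.09327 kg
0.09327 kg × (1 lb / 0.4536 kg) = 0.2056 lb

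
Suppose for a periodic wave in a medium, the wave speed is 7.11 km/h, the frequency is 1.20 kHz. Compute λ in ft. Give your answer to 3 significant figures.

Rearranging: λ = v/f.
v = 7.11 km/h = 1.975 m/s; f = 1.20 kHz = 1200 Hz.
λ = 0.001646 m
0.001646 m × (1 ft / 0.3048 m) = 0.005400 ft

0.00540 ft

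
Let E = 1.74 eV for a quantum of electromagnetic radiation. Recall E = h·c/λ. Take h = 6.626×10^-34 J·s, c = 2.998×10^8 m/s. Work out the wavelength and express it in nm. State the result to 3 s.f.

Rearranging E = h·c/λ for λ: λ = hc/E.
E = 1.74 eV = 2.788×10^-19 J; h = 6.626×10^-34 J·s; c = 2.998×10^8 m/s.
λ = 7.126×10^-7 m
7.126×10^-7 m × (1 nm / 1.000×10^-9 m) = 712.6 nm

713 nm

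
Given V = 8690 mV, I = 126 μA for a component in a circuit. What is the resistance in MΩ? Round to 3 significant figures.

From Ohm's law: R = V/I.
V = 8690 mV = 8.690 V; I = 126 μA = 1.260×10^-4 A.
R = 68968 Ω
68968 Ω × (1 MΩ / 1.000×10^6 Ω) = 0.06897 MΩ

0.0690 MΩ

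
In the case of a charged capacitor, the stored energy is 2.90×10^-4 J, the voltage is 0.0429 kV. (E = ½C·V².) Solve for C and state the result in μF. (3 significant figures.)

0.315 μF

Rearranging E = ½C·V² for C: C = 2E/V².
E = 2.90×10^-4 J; V = 0.0429 kV = 42.90 V.
C = 3.151×10^-7 F
3.151×10^-7 F × (1 μF / 1.000×10^-6 F) = 0.3151 μF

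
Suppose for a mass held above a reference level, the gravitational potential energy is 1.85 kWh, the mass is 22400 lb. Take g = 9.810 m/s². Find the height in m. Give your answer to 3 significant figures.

66.8 m

Solving PE = m·g·h for h: h = PE/(m·g).
PE = 1.85 kWh = 6.660×10^6 J; m = 22400 lb = 10160 kg; g = 9.810 m/s².
h = 66.82 m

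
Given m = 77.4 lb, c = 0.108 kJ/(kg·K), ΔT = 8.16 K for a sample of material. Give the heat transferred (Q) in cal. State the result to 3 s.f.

7390 cal

Directly: Q = mcΔT.
m = 77.4 lb = 35.11 kg; c = 0.108 kJ/(kg·K) = 108.0 J/(kg·K); ΔT = 8.16 K.
Q = 30940 J
30940 J × (1 cal / 4.184 J) = 7395 cal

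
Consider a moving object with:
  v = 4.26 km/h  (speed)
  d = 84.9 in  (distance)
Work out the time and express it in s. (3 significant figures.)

Rearranging: t = d/v.
v = 4.26 km/h = 1.183 m/s; d = 84.9 in = 2.156 m.
t = 1.822 s

1.82 s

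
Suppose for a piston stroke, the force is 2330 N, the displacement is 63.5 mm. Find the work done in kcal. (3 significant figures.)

W is given directly by: W = F·d.
F = 2330 N; d = 63.5 mm = 0.06350 m.
W = 148.0 J  (the unit combination reduces to kg·m²/s² = J)
148.0 J × (1 kcal / 4184 J) = 0.03536 kcal

0.0354 kcal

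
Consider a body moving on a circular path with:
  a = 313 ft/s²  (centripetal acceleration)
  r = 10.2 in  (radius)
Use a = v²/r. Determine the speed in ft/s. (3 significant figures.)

Rearranging a = v²/r for v: v = √(a·r).
a = 313 ft/s² = 95.40 m/s²; r = 10.2 in = 0.2591 m.
v = 4.972 m/s
4.972 m/s × (1 ft/s / 0.3048 m/s) = 16.31 ft/s

16.3 ft/s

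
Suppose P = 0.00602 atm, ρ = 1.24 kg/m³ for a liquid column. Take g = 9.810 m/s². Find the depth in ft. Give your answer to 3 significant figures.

Solving P = ρ·g·h for h: h = P/(ρ·g).
P = 0.00602 atm = 610.0 Pa; ρ = 1.24 kg/m³; g = 9.810 m/s².
h = 50.14 m
50.14 m × (1 ft / 0.3048 m) = 164.5 ft

165 ft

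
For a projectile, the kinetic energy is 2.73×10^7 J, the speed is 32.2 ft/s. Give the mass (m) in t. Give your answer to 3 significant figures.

567 t

Solving KE = ½mv² for m: m = 2·KE/v².
KE = 2.73×10^7 J; v = 32.2 ft/s = 9.815 m/s.
m = 5.668×10^5 kg
5.668×10^5 kg × (1 t / 1000 kg) = 566.8 t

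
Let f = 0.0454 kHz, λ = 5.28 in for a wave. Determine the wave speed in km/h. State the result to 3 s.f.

21.9 km/h

v is given directly by: v = fλ.
f = 0.0454 kHz = 45.40 Hz; λ = 5.28 in = 0.1341 m.
v = 6.089 m/s
6.089 m/s × (1 km/h / 0.2778 m/s) = 21.92 km/h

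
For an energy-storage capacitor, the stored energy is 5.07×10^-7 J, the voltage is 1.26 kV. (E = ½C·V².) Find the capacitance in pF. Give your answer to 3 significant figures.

0.639 pF

Solving E = ½C·V² for C: C = 2E/V².
E = 5.07×10^-7 J; V = 1.26 kV = 1260 V.
C = 6.387×10^-13 F
6.387×10^-13 F × (1 pF / 1.000×10^-12 F) = 0.6387 pF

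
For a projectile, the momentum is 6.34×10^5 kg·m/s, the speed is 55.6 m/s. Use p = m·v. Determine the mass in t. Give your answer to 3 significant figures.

11.4 t

Rearranging: m = p/v.
p = 6.34×10^5 kg·m/s; v = 55.6 m/s.
m = 11403 kg
11403 kg × (1 t / 1000 kg) = 11.40 t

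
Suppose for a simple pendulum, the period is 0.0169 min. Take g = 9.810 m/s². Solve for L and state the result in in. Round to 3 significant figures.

Rearranging T = 2π√(L/g) for L: L = g·(T/2π)².
T = 0.0169 min = 1.014 s; g = 9.810 m/s².
L = 0.2555 m
0.2555 m × (1 in / 0.02540 m) = 10.06 in

10.1 in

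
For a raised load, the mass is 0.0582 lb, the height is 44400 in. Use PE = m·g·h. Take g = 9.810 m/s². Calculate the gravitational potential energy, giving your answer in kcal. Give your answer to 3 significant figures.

0.0698 kcal

Directly: PE = mgh.
m = 0.0582 lb = 0.02640 kg; h = 44400 in = 1128 m; g = 9.810 m/s².
PE = 292.1 J  (the unit combination reduces to kg·m²/s² = J)
292.1 J × (1 kcal / 4184 J) = 0.06980 kcal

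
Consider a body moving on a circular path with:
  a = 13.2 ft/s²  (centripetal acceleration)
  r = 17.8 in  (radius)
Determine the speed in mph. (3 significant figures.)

3.02 mph

Rearranging a = v²/r for v: v = √(a·r).
a = 13.2 ft/s² = 4.023 m/s²; r = 17.8 in = 0.4521 m.
v = 1.349 m/s
1.349 m/s × (1 mph / 0.4470 m/s) = 3.017 mph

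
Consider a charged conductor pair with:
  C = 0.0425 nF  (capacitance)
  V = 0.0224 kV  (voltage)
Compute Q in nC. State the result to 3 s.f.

Rearranging: Q = CV.
C = 0.0425 nF = 4.250×10^-11 F; V = 0.0224 kV = 22.40 V.
Q = 9.520×10^-10 C  (the unit combination reduces to A·s = C)
9.520×10^-10 C × (1 nC / 1.000×10^-9 C) = 0.9520 nC

0.952 nC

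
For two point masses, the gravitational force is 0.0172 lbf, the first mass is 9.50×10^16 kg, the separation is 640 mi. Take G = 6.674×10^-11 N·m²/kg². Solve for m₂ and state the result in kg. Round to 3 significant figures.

12800 kg

Solving F = G·m₁·m₂/r² for m₂: m₂ = F·r²/(G·m₁).
F = 0.0172 lbf = 0.07651 N; m₁ = 9.50×10^16 kg; r = 640 mi = 1.030×10^6 m; G = 6.674×10^-11 N·m²/kg².
m₂ = 12802 kg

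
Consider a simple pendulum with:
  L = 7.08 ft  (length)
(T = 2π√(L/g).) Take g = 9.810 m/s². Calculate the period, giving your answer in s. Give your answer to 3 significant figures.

2.95 s

Directly: T = 2π√(L/g).
L = 7.08 ft = 2.158 m; g = 9.810 m/s².
T = 2.947 s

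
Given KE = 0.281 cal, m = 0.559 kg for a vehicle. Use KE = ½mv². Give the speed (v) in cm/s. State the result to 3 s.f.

Solving KE = ½mv² for v: v = √(2·KE/m).
KE = 0.281 cal = 1.176 J; m = 0.559 kg.
v = 2.051 m/s
2.051 m/s × (1 cm/s / 0.01000 m/s) = 205.1 cm/s

205 cm/s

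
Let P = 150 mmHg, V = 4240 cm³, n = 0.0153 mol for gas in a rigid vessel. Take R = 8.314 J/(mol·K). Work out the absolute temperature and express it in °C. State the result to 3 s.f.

393 °C

From the ideal-gas law: T = PV/(nR).
P = 150 mmHg = 19998 Pa; V = 4240 cm³ = 0.004240 m³; n = 0.0153 mol; R = 8.314 J/(mol·K).
T = 666.6 K
666.6 K − 273.15 = 393.4 °C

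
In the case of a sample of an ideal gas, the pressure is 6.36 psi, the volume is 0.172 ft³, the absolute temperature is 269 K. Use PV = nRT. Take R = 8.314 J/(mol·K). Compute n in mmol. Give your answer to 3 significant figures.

95.5 mmol

Rearranging PV = nRT for n: n = PV/(RT).
P = 6.36 psi = 43851 Pa; V = 0.172 ft³ = 0.004870 m³; T = 269 K; R = 8.314 J/(mol·K).
n = 0.09550 mol
0.09550 mol × (1 mmol / 0.001000 mol) = 95.50 mmol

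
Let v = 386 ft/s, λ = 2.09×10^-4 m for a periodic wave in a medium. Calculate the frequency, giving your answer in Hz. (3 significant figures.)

Rearranging v = f·λ for f: f = v/λ.
v = 386 ft/s = 117.7 m/s; λ = 2.09×10^-4 m.
f = 5.629×10^5 Hz

5.63×10^5 Hz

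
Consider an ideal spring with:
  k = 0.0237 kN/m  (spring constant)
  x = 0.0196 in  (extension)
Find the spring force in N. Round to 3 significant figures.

Directly: F = kx.
k = 0.0237 kN/m = 23.70 N/m; x = 0.0196 in = 4.978×10^-4 m.
F = 0.01180 N

0.0118 N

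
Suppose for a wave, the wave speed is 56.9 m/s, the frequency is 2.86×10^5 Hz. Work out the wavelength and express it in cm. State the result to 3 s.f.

0.0199 cm

Rearranging v = f·λ for λ: λ = v/f.
v = 56.9 m/s; f = 2.86×10^5 Hz.
λ = 1.990×10^-4 m
1.990×10^-4 m × (1 cm / 0.01000 m) = 0.01990 cm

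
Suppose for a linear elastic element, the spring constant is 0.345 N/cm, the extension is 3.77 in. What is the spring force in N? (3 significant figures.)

Directly: F = kx.
k = 0.345 N/cm = 34.50 N/m; x = 3.77 in = 0.09576 m.
F = 3.304 N  (the unit combination reduces to kg·m/s² = N)

3.30 N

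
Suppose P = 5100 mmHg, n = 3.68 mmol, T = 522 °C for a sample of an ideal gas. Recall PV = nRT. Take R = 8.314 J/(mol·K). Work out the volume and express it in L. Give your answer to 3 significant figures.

0.0358 L

Rearranging: V = nRT/P.
P = 5100 mmHg = 6.799×10^5 Pa; n = 3.68 mmol = 0.003680 mol; T = 522 °C = 795.1 K; R = 8.314 J/(mol·K).
V = 3.578×10^-5 m³
3.578×10^-5 m³ × (1 L / 0.001000 m³) = 0.03578 L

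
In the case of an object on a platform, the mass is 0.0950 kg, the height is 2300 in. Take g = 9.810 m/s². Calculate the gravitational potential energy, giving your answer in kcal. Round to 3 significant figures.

Directly: PE = mgh.
m = 0.0950 kg; h = 2300 in = 58.42 m; g = 9.810 m/s².
PE = 54.44 J  (the unit combination reduces to kg·m²/s² = J)
54.44 J × (1 kcal / 4184 J) = 0.01301 kcal

0.0130 kcal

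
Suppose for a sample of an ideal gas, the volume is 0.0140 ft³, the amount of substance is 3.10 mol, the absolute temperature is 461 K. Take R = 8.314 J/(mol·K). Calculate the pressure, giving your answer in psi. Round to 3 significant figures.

4350 psi

P is given directly by: P = nRT/V.
V = 0.0140 ft³ = 3.964×10^-4 m³; n = 3.10 mol; T = 461 K; R = 8.314 J/(mol·K).
P = 2.997×10^7 Pa
2.997×10^7 Pa × (1 psi / 6895 Pa) = 4347 psi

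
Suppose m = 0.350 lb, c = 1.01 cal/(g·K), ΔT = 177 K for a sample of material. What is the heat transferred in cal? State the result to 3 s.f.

28400 cal

Directly: Q = mcΔT.
m = 0.350 lb = 0.1588 kg; c = 1.01 cal/(g·K) = 4226 J/(kg·K); ΔT = 177 K.
Q = 1.187×10^5 J  (the unit combination reduces to kg·m²/s² = J)
1.187×10^5 J × (1 cal / 4.184 J) = 28381 cal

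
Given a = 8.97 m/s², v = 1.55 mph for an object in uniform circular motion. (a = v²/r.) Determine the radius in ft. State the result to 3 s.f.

0.176 ft

Rearranging a = v²/r for r: r = v²/a.
a = 8.97 m/s²; v = 1.55 mph = 0.6929 m/s.
r = 0.05353 m
0.05353 m × (1 ft / 0.3048 m) = 0.1756 ft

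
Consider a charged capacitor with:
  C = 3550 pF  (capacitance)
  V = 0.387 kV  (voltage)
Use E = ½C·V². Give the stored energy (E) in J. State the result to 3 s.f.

2.66×10^-4 J

Directly: E = ½CV².
C = 3550 pF = 3.550×10^-9 F; V = 0.387 kV = 387.0 V.
E = 2.658×10^-4 J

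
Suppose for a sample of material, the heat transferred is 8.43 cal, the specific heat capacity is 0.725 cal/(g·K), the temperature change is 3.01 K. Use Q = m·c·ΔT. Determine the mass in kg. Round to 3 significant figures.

Rearranging Q = m·c·ΔT for m: m = Q/(c·ΔT).
Q = 8.43 cal = 35.27 J; c = 0.725 cal/(g·K) = 3033 J/(kg·K); ΔT = 3.01 K.
m = 0.003863 kg

0.00386 kg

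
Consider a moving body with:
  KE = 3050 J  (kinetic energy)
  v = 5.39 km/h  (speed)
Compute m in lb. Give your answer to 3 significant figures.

6000 lb

Rearranging KE = ½mv² for m: m = 2·KE/v².
KE = 3050 J; v = 5.39 km/h = 1.497 m/s.
m = 2721 kg
2721 kg × (1 lb / 0.4536 kg) = 5999 lb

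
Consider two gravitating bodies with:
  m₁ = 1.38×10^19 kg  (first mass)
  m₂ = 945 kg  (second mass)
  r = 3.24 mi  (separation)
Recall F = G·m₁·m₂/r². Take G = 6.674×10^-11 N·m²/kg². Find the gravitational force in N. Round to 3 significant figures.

From Newton's law of gravitation: F = Gm₁m₂/r².
m₁ = 1.38×10^19 kg; m₂ = 945 kg; r = 3.24 mi = 5214 m; G = 6.674×10^-11 N·m²/kg².
F = 32012 N

32000 N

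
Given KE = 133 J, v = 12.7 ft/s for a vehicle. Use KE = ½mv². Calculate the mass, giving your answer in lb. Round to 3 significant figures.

Rearranging KE = ½mv² for m: m = 2·KE/v².
KE = 133 J; v = 12.7 ft/s = 3.871 m/s.
m = 17.75 kg
17.75 kg × (1 lb / 0.4536 kg) = 39.14 lb

39.1 lb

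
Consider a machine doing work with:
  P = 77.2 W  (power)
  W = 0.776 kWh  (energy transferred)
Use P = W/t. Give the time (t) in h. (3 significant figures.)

Solving P = W/t for t: t = W/P.
P = 77.2 W; W = 0.776 kWh = 2.794×10^6 J.
t = 36187 s
36187 s × (1 h / 3600 s) = 10.05 h

10.1 h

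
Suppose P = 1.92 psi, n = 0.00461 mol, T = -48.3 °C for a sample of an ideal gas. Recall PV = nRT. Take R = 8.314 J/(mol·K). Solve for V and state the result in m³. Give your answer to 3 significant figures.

Solving PV = nRT for V: V = nRT/P.
P = 1.92 psi = 13238 Pa; n = 0.00461 mol; T = -48.3 °C = 224.8 K; R = 8.314 J/(mol·K).
V = 6.510×10^-4 m³

6.51×10^-4 m³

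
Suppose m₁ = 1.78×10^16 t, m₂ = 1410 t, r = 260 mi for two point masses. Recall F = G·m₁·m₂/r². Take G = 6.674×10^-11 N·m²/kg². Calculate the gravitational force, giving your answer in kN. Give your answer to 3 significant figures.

F is given directly by: F = Gm₁m₂/r².
m₁ = 1.78×10^16 t = 1.780×10^19 kg; m₂ = 1410 t = 1.410×10^6 kg; r = 260 mi = 4.184×10^5 m; G = 6.674×10^-11 N·m²/kg².
F = 9567 N
9567 N × (1 kN / 1000 N) = 9.567 kN

9.57 kN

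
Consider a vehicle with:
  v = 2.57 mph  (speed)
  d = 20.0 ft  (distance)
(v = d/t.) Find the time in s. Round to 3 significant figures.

5.31 s

Rearranging: t = d/v.
v = 2.57 mph = 1.149 m/s; d = 20.0 ft = 6.096 m.
t = 5.306 s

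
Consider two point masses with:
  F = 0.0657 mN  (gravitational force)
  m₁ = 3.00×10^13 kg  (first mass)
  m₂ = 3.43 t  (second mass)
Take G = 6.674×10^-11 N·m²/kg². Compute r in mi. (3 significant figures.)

201 mi

Solving F = G·m₁·m₂/r² for r: r = √(G·m₁m₂/F).
F = 0.0657 mN = 6.570×10^-5 N; m₁ = 3.00×10^13 kg; m₂ = 3.43 t = 3430 kg; G = 6.674×10^-11 N·m²/kg².
r = 3.233×10^5 m
3.233×10^5 m × (1 mi / 1609 m) = 200.9 mi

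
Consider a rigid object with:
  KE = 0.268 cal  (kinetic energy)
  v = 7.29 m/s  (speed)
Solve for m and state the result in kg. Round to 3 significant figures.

0.0422 kg

Solving KE = ½mv² for m: m = 2·KE/v².
KE = 0.268 cal = 1.121 J; v = 7.29 m/s.
m = 0.04220 kg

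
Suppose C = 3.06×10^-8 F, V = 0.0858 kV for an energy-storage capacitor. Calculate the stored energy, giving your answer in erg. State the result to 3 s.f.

1130 erg

Directly: E = ½CV².
C = 3.06×10^-8 F; V = 0.0858 kV = 85.80 V.
E = 1.126×10^-4 J  (the unit combination reduces to kg·m²/s² = J)
1.126×10^-4 J × (1 erg / 1.000×10^-7 J) = 1126 erg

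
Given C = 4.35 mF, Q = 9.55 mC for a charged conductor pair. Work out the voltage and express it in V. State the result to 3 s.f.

Rearranging: V = Q/C.
C = 4.35 mF = 0.004350 F; Q = 9.55 mC = 0.009550 C.
V = 2.195 V

2.20 V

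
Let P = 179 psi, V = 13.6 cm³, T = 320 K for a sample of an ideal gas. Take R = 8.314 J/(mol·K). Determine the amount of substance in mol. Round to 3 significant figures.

0.00631 mol

Solving PV = nRT for n: n = PV/(RT).
P = 179 psi = 1.234×10^6 Pa; V = 13.6 cm³ = 1.360×10^-5 m³; T = 320 K; R = 8.314 J/(mol·K).
n = 0.006309 mol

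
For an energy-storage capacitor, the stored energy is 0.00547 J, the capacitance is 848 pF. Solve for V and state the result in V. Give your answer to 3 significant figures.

Rearranging: V = √(2E/C).
E = 0.00547 J; C = 848 pF = 8.480×10^-10 F.
V = 3592 V

3590 V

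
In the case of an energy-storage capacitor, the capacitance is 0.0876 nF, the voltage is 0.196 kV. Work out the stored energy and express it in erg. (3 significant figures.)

E is given directly by: E = ½CV².
C = 0.0876 nF = 8.760×10^-11 F; V = 0.196 kV = 196.0 V.
E = 1.683×10^-6 J
1.683×10^-6 J × (1 erg / 1.000×10^-7 J) = 16.83 erg

16.8 erg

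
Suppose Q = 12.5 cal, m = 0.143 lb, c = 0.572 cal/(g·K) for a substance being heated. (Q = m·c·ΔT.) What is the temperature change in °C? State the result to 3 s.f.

Rearranging Q = m·c·ΔT for ΔT: ΔT = Q/(m·c).
Q = 12.5 cal = 52.30 J; m = 0.143 lb = 0.06486 kg; c = 0.572 cal/(g·K) = 2393 J/(kg·K).
ΔT = 0.3369 K
Since 1 °C = 1 K, 0.3369 °C.

0.337 °C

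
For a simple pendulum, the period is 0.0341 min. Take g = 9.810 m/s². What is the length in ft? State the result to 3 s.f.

3.41 ft

Rearranging: L = g·(T/2π)².
T = 0.0341 min = 2.046 s; g = 9.810 m/s².
L = 1.040 m
1.040 m × (1 ft / 0.3048 m) = 3.413 ft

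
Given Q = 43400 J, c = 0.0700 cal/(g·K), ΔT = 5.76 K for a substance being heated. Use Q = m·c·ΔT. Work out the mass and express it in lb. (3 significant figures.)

56.7 lb

Rearranging Q = m·c·ΔT for m: m = Q/(c·ΔT).
Q = 43400 J; c = 0.0700 cal/(g·K) = 292.9 J/(kg·K); ΔT = 5.76 K.
m = 25.73 kg
25.73 kg × (1 lb / 0.4536 kg) = 56.72 lb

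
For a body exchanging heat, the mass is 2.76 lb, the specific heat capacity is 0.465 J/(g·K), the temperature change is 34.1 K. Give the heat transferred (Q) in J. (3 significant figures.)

19900 J

Q is given directly by: Q = mcΔT.
m = 2.76 lb = 1.252 kg; c = 0.465 J/(g·K) = 465.0 J/(kg·K); ΔT = 34.1 K.
Q = 19851 J  (the unit combination reduces to kg·m²/s² = J)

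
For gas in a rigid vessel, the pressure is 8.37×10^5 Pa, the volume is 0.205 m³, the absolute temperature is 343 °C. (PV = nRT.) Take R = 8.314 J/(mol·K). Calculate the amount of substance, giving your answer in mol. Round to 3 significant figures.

Rearranging: n = PV/(RT).
P = 8.37×10^5 Pa; V = 0.205 m³; T = 343 °C = 616.1 K; R = 8.314 J/(mol·K).
n = 33.50 mol

33.5 mol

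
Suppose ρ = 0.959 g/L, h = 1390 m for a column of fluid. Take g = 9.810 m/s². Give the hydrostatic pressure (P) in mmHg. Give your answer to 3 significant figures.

98.1 mmHg

P is given directly by: P = ρgh.
ρ = 0.959 g/L = 0.9590 kg/m³; h = 1390 m; g = 9.810 m/s².
P = 13077 Pa
13077 Pa × (1 mmHg / 133.3 Pa) = 98.08 mmHg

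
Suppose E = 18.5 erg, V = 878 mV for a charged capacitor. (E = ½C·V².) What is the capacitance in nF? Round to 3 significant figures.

4800 nF

Rearranging E = ½C·V² for C: C = 2E/V².
E = 18.5 erg = 1.850×10^-6 J; V = 878 mV = 0.8780 V.
C = 4.800×10^-6 F
4.800×10^-6 F × (1 nF / 1.000×10^-9 F) = 4800 nF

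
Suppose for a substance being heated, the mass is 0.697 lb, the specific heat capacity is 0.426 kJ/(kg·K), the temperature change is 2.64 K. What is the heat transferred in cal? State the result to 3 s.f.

85.0 cal

Directly: Q = mcΔT.
m = 0.697 lb = 0.3162 kg; c = 0.426 kJ/(kg·K) = 426.0 J/(kg·K); ΔT = 2.64 K.
Q = 355.6 J  (the unit combination reduces to kg·m²/s² = J)
355.6 J × (1 cal / 4.184 J) = 84.98 cal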